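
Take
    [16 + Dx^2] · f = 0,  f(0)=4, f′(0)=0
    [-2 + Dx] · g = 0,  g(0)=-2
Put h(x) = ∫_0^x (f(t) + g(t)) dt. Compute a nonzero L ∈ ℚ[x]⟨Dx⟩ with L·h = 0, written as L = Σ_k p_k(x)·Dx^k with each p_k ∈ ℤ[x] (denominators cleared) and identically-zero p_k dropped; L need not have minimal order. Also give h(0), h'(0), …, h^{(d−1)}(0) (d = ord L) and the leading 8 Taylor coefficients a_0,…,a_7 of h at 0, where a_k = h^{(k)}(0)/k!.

L = -32·Dx + 16·Dx^2 - 2·Dx^3 + Dx^4  (order 4).
h: a_k = 0, 2, -2, -12, -2/3, 124/15, -4/45, -344/105, …
ICs: h(0) = 0, h′(0) = 2, h′′(0) = -4, h′′′(0) = -72.

f: a_k = 4, 0, -32, 0, 128/3, 0, -1024/45, 0, …
g: a_k = -2, -4, -4, -8/3, -4/3, -8/15, -8/45, -16/315, …
f+g: L₀ = lclm(L_f,L_g), ord ≤ 2+1.
h=∫h₀ ⇒ L = L₀·Dx.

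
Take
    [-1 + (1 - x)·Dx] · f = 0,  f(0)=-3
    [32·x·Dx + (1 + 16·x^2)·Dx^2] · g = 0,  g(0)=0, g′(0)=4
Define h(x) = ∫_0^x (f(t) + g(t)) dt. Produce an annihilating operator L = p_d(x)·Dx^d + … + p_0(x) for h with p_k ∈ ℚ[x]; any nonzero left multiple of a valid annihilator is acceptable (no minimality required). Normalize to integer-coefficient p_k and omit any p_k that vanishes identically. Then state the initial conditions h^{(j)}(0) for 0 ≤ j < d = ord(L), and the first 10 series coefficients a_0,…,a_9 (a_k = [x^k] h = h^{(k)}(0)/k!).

f: a_k = -3, -3, -3, -3, -3, -3, -3, -3, -3, -3, …
g: a_k = 0, 4, 0, -64/3, 0, 1024/5, 0, -16384/7, 0, 262144/9, …
Weyl lclm of L_f,L_g ⇒ L₀ (ord ≤ 3).
Integrate: L := L₀·Dx.
L = (-32 + 128·x + 1536·x^2)·Dx^2 + (19 - 32·x - 656·x^2 + 1536·x^3)·Dx^3 + (-1 - 15·x - 240·x^3 + 256·x^4)·Dx^4  (order 4).
h: a_k = 0, -3, 1/2, -1, -73/12, -3/5, 1009/30, -3/7, -16405/56, -1/3, …
ICs: h(0) = 0, h′(0) = -3, h′′(0) = 1, h′′′(0) = -6.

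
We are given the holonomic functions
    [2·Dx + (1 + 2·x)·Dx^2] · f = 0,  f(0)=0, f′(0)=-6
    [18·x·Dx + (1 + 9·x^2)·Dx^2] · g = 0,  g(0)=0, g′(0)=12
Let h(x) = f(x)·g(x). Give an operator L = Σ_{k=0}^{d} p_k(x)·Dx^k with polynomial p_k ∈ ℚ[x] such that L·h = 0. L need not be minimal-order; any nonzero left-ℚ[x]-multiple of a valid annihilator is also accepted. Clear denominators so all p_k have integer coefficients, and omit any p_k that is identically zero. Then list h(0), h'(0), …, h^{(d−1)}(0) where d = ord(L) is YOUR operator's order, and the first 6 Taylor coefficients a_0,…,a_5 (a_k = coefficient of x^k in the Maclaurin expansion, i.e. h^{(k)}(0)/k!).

L = (792 + 3024·x + 22680·x^2 + 102384·x^3 + 174960·x^4 + 151632·x^5 + 104976·x^7)·Dx + (332 + 4752·x + 28908·x^2 + 127008·x^3 + 351216·x^4 + 542376·x^5 + 408240·x^6 + 157464·x^7 + 367416·x^8)·Dx^2 + (44 + 916·x + 6696·x^2 + 27252·x^3 + 85860·x^4 + 193428·x^5 + 279936·x^6 + 224532·x^7 + 157464·x^8 + 209952·x^9)·Dx^3 + (10 + 76·x + 418·x^2 + 1728·x^3 + 5391·x^4 + 12960·x^5 + 24948·x^6 + 34992·x^7 + 29889·x^8 + 26244·x^9 + 26244·x^10)·Dx^4  (order 4).
h: a_k = 0, 0, -72, 72, 120, -72, …
ICs: h(0) = 0, h′(0) = 0, h′′(0) = -144, h′′′(0) = 432.

f: a_k = 0, -6, 6, -8, 12, -96/5, …
g: a_k = 0, 12, 0, -36, 0, 972/5, …
L₀ := L_f ⊗_s L_g (sym. prod.), ord ≤ 4.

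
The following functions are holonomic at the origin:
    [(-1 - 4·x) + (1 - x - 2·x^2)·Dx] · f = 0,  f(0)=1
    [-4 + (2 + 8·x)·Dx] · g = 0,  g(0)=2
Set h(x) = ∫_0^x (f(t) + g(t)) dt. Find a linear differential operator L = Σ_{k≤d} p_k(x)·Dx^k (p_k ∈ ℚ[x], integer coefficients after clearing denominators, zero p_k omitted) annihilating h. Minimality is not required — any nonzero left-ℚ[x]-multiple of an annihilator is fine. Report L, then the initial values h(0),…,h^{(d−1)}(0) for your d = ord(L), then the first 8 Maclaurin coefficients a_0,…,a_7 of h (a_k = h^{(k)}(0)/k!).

f: a_k = 1, 1, 3, 5, 11, 21, 43, 85, …
g: a_k = 2, 4, -4, 8, -20, 56, -168, 528, …
Sum ⇒ L₀ = lclm(L_f,L_g) in ℚ(x)⟨Dx⟩.
h=∫h₀ ⇒ L = L₀·Dx.
L = (-16 - 84·x - 120·x^2 - 160·x^3)·Dx + (10 + 52·x + 204·x^2 + 400·x^3 + 400·x^4)·Dx^2 + (1 - 7·x - 56·x^2 - 8·x^3 + 200·x^4 + 160·x^5)·Dx^3  (order 3).
h: a_k = 0, 3, 5/2, -1/3, 13/4, -9/5, 77/6, -125/7, …
ICs: h(0) = 0, h′(0) = 3, h′′(0) = 5.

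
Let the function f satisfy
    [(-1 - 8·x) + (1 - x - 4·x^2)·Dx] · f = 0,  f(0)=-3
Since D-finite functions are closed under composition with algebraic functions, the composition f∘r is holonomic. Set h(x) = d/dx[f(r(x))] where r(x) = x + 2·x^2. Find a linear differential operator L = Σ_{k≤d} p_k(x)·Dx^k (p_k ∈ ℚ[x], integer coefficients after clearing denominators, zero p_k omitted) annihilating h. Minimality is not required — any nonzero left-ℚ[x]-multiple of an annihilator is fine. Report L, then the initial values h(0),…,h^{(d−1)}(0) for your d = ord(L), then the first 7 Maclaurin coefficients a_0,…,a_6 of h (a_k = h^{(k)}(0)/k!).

f: a_k = -3, -3, -15, -27, -87, -195, -543, …
Substitute x→r, Dx→(1/r')Dx; clear ⇒ L₀.
h₀' ⇒ L via d/dx closure of L₀.
L = (14 + 20·x + 120·x^2 + 320·x^3 + 320·x^4) + (-1 - 3·x + 10·x^2 + 40·x^3 + 80·x^4 + 64·x^5)·Dx  (order 1).
h: a_k = -3, -42, -261, -1236, -6075, -28782, -128961, …
ICs: h(0) = -3.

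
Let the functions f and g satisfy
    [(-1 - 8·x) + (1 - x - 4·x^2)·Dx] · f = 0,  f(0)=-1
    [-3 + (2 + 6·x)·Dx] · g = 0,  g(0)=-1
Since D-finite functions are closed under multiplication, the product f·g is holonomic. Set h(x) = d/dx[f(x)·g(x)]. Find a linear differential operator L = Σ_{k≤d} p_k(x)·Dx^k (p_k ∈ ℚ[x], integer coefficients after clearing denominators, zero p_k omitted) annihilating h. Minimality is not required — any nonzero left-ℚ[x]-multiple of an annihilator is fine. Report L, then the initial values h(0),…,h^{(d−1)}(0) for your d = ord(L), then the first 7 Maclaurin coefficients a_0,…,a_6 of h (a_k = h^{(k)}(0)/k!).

f: a_k = -1, -1, -5, -9, -29, -65, -181, …
g: a_k = -1, -3/2, 9/8, -27/16, 405/128, -1701/256, 15309/1024, …
h₀=f·g: eliminate ⇒ L₀, order ≤ 1·1.
Differentiate: ansatz ord ≤ ord L₀ ⇒ L.
L = (43 + 474·x + 1491·x^2 + 2280·x^3 + 2160·x^4) + (-10 - 58·x - 78·x^2 + 242·x^3 + 960·x^4 + 864·x^5)·Dx  (order 1).
h: a_k = 5/2, 43/4, 819/16, 4531/32, 141175/256, 727869/512, 10226559/2048, …
ICs: h(0) = 5/2.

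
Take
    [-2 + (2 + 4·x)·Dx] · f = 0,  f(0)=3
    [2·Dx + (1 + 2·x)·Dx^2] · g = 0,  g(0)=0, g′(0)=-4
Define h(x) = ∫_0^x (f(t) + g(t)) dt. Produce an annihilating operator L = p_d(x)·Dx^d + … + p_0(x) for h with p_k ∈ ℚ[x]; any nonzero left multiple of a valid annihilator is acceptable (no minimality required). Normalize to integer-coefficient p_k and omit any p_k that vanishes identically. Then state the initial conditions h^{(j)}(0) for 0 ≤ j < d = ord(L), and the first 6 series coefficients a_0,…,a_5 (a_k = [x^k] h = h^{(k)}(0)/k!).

f: a_k = 3, 3, -3/2, 3/2, -15/8, 21/8, …
g: a_k = 0, -4, 4, -16/3, 8, -64/5, …
L₀ := lclm(L_f,L_g); ord L₀ ≤ 1+2.
h=∫h₀ ⇒ L = L₀·Dx.
L = 2·Dx^2 + (5 + 10·x)·Dx^3 + (1 + 4·x + 4·x^2)·Dx^4  (order 4).
h: a_k = 0, 3, -1/2, 5/6, -23/24, 49/40, …
ICs: h(0) = 0, h′(0) = 3, h′′(0) = -1, h′′′(0) = 5.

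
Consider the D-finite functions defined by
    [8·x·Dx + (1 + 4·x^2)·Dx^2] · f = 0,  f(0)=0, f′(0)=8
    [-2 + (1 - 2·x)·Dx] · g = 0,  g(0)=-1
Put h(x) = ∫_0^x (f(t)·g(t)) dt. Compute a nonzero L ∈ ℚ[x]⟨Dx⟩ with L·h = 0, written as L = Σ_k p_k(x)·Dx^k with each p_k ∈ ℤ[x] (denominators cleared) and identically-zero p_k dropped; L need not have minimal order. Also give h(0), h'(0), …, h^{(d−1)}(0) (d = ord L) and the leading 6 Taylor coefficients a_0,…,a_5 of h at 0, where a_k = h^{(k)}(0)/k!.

f: a_k = 0, 8, 0, -32/3, 0, 128/5, …
g: a_k = -1, -2, -4, -8, -16, -32, …
h₀=f·g: eliminate ⇒ L₀, order ≤ 2·1.
∫: right-multiply L₀ by Dx.
L = 16·x·Dx + (4 - 8·x + 32·x^2)·Dx^2 + (-1 + 2·x - 4·x^2 + 8·x^3)·Dx^3  (order 3).
h: a_k = 0, 0, -4, -16/3, -16/3, -128/15, …
ICs: h(0) = 0, h′(0) = 0, h′′(0) = -8.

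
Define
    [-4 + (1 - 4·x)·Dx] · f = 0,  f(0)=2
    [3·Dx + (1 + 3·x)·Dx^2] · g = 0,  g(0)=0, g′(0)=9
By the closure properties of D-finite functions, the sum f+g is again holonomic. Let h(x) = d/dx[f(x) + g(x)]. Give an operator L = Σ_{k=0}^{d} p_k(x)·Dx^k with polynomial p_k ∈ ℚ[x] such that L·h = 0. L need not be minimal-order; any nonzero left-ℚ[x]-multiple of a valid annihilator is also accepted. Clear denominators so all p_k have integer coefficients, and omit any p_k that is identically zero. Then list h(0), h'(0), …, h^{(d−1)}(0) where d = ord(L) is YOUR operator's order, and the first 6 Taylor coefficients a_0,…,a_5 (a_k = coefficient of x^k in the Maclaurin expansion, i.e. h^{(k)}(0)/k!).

f: a_k = 2, 8, 32, 128, 512, 2048, …
g: a_k = 0, 9, -27/2, 27, -243/4, 729/5, …
f+g: L₀ = lclm(L_f,L_g), ord ≤ 1+2.
h=h₀': d/dx-closure on L₀ ⇒ L.
L = (432 + 288·x) + (78 + 720·x + 576·x^2)·Dx + (-11 - x + 144·x^2 + 144·x^3)·Dx^2  (order 2).
h: a_k = 17, 37, 465, 1805, 10969, 46965, …
ICs: h(0) = 17, h′(0) = 37.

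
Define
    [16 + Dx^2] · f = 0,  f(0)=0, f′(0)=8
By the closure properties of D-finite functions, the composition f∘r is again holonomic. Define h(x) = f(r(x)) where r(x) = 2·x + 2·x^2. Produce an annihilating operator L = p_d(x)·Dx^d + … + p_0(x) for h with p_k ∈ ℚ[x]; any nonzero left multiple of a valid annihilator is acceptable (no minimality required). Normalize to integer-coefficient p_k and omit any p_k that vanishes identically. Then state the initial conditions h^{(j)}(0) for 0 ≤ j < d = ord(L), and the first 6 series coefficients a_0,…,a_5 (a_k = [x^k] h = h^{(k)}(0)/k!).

f: a_k = 0, 8, 0, -64/3, 0, 256/15, …
L₀ from L_f via x↦r, Dx↦r'^{-1}Dx.
L = (64 + 384·x + 768·x^2 + 512·x^3) - 2·Dx + (1 + 2·x)·Dx^2  (order 2).
h: a_k = 0, 16, 16, -512/3, -512, 512/15, …
ICs: h(0) = 0, h′(0) = 16.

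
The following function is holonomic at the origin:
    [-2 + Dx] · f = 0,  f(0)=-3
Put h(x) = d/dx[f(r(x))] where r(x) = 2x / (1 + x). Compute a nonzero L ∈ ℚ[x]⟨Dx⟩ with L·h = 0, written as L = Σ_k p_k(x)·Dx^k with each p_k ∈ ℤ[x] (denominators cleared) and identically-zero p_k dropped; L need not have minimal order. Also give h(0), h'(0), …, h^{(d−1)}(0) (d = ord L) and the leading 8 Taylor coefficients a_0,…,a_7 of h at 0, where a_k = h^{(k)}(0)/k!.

f: a_k = -3, -6, -6, -4, -2, -4/5, -4/15, -8/105, …
Substitute x→r, Dx→(1/r')Dx; clear ⇒ L₀.
Differentiate: ansatz ord ≤ ord L₀ ⇒ L.
L = (2 - 2·x) + (-1 - 2·x - x^2)·Dx  (order 1).
h: a_k = -12, -24, 12, 16, -28, 88/5, 68/15, -2528/105, …
ICs: h(0) = -12.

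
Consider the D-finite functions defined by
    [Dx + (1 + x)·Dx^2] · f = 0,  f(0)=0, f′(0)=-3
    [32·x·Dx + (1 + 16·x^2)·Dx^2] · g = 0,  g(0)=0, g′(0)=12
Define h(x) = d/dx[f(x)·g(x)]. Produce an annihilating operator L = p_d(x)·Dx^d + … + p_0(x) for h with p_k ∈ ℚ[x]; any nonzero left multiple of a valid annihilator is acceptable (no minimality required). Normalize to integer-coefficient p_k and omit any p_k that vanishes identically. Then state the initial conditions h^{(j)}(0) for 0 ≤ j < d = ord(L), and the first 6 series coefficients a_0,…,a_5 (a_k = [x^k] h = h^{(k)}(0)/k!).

L = (4224 + 8384·x + 204800·x^2 + 531456·x^3 + 491520·x^4 + 212992·x^5 + 262144·x^7) + (4098 + 28864·x + 258368·x^2 + 1045504·x^3 + 1798144·x^4 + 1523712·x^5 + 573440·x^6 + 786432·x^7 + 917504·x^8)·Dx + (132 + 8644·x + 37632·x^2 + 196032·x^3 + 614400·x^4 + 955392·x^5 + 786432·x^6 + 540672·x^7 + 786432·x^8 + 524288·x^9)·Dx^2 + (65 + 258·x + 2497·x^2 + 8576·x^3 + 30336·x^4 + 76800·x^5 + 118272·x^6 + 98304·x^7 + 98304·x^8 + 131072·x^9 + 65536·x^10)·Dx^3  (order 3).
h: a_k = 0, -72, 54, 720, -435, -53592/5, …
ICs: h(0) = 0, h′(0) = -72, h′′(0) = 108.

f: a_k = 0, -3, 3/2, -1, 3/4, -3/5, …
g: a_k = 0, 12, 0, -64, 0, 3072/5, …
Product ⇒ symmetric product L₀, ord ≤ 4.
h=h₀': d/dx-closure on L₀ ⇒ L.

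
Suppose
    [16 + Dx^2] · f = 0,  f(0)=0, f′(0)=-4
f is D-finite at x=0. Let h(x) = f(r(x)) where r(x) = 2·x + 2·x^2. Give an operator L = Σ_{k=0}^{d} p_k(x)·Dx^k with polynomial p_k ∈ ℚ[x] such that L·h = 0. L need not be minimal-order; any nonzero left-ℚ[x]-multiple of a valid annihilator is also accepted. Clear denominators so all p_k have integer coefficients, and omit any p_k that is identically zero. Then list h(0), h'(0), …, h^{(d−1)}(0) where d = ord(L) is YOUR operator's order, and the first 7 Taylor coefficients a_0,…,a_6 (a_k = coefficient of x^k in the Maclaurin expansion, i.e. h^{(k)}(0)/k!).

f: a_k = 0, -4, 0, 32/3, 0, -128/15, 0, …
Change of var in L_f (x↦r) gives L₀.
L = (64 + 384·x + 768·x^2 + 512·x^3) - 2·Dx + (1 + 2·x)·Dx^2  (order 2).
h: a_k = 0, -8, -8, 256/3, 256, -256/15, -1280, …
ICs: h(0) = 0, h′(0) = -8.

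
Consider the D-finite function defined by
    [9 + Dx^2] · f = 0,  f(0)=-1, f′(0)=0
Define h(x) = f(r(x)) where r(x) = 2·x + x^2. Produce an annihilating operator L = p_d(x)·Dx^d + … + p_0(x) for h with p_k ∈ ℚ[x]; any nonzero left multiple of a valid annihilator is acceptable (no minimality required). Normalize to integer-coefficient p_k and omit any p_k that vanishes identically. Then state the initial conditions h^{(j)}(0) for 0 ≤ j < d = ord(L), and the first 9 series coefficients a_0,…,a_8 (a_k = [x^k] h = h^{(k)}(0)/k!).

f: a_k = -1, 0, 9/2, 0, -27/8, 0, 81/80, 0, -729/4480, …
Change of var in L_f (x↦r) gives L₀.
L = (36 + 108·x + 108·x^2 + 36·x^3) - Dx + (1 + x)·Dx^2  (order 2).
h: a_k = -1, 0, 18, 18, -99/2, -108, -81/5, 837/5, 55431/280, …
ICs: h(0) = -1, h′(0) = 0.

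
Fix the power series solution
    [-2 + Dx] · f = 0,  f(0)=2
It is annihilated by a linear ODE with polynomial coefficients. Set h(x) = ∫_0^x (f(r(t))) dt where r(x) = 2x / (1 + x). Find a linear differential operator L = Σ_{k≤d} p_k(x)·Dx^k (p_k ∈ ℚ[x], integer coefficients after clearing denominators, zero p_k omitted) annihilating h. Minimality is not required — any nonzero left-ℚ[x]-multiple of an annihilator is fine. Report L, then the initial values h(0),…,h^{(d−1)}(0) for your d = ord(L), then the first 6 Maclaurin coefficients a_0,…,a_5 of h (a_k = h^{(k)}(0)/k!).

f: a_k = 2, 4, 4, 8/3, 4/3, 8/15, …
f∘r: x↦r, Dx↦Dx/r' in L_f ⇒ L₀.
h=∫h₀ ⇒ L = L₀·Dx.
L = -4·Dx + (1 + 2·x + x^2)·Dx^2  (order 2).
h: a_k = 0, 2, 4, 8/3, -2/3, -8/15, …
ICs: h(0) = 0, h′(0) = 2.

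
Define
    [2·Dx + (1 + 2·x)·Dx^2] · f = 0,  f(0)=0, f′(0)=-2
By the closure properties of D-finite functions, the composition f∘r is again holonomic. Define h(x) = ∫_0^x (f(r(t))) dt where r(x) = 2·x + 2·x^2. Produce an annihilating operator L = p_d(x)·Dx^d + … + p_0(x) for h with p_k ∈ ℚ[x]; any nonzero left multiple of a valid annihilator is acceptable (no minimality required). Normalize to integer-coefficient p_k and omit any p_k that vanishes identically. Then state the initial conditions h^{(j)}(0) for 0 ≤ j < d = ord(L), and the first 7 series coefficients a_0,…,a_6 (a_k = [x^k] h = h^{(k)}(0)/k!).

L = 2·Dx^2 + (1 + 2·x)·Dx^3  (order 3).
h: a_k = 0, 0, -2, 4/3, -4/3, 8/5, -32/15, …
ICs: h(0) = 0, h′(0) = 0, h′′(0) = -4.

f: a_k = 0, -2, 2, -8/3, 4, -32/5, 32/3, …
f∘r: x↦r, Dx↦Dx/r' in L_f ⇒ L₀.
∫: right-multiply L₀ by Dx.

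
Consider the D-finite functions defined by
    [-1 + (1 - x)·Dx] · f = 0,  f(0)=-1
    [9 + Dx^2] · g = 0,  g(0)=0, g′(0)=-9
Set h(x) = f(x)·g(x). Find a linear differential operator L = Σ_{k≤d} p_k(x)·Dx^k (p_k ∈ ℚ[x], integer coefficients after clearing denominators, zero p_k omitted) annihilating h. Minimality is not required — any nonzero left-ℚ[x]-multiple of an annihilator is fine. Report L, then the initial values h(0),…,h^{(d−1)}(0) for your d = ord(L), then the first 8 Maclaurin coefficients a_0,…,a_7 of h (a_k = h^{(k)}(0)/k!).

L = (-9 + 9·x) + 2·Dx + (-1 + x)·Dx^2  (order 2).
h: a_k = 0, 9, 9, -9/2, -9/2, 63/40, 63/40, 153/560, …
ICs: h(0) = 0, h′(0) = 9.

f: a_k = -1, -1, -1, -1, -1, -1, -1, -1, …
g: a_k = 0, -9, 0, 27/2, 0, -243/40, 0, 729/560, …
L₀ := L_f ⊗_s L_g (sym. prod.), ord ≤ 2.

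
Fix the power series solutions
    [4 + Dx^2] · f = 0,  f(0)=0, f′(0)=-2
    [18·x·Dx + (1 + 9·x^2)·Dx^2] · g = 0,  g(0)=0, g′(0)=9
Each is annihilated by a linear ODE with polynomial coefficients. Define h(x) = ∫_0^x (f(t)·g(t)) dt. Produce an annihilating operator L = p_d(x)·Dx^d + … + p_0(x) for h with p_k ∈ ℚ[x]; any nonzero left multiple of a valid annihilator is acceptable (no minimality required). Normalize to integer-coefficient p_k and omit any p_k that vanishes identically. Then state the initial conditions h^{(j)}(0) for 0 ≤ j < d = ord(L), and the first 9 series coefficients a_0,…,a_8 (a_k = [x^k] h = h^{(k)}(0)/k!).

L = (2080 + 50256·x^2 + 89424·x^4 + 186624·x^6 + 419904·x^8)·Dx + (3168·x + 38880·x^3 + 139968·x^5 + 419904·x^7)·Dx^2 + (572 + 13788·x^2 + 33048·x^4 + 93312·x^6 + 209952·x^8)·Dx^3 + (792·x + 9720·x^3 + 34992·x^5 + 104976·x^7)·Dx^4 + (13 + 306·x^2 + 2673·x^4 + 11664·x^6 + 26244·x^8)·Dx^5  (order 5).
h: a_k = 0, 0, 0, -6, 0, 66/5, 0, -330/7, 0, …
ICs: h(0) = 0, h′(0) = 0, h′′(0) = 0, h′′′(0) = -36, h′′′′(0) = 0.

f: a_k = 0, -2, 0, 4/3, 0, -4/15, 0, 8/315, 0, …
g: a_k = 0, 9, 0, -27, 0, 729/5, 0, -6561/7, 0, …
Sym-product of L_f,L_g gives L₀ (≤ ord 4).
∫: right-multiply L₀ by Dx.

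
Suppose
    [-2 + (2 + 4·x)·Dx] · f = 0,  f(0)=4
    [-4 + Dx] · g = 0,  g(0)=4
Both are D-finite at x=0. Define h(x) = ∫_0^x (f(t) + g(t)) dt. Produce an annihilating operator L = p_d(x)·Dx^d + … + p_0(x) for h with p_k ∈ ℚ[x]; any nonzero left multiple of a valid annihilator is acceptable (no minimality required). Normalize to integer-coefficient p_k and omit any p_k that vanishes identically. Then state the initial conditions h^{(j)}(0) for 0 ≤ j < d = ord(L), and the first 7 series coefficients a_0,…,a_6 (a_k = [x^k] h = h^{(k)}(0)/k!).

f: a_k = 4, 4, -2, 2, -5/2, 7/2, -21/4, …
g: a_k = 4, 16, 32, 128/3, 128/3, 512/15, 1024/45, …
h₀=f+g: left-lcm gives L₀, ord ≤ 2.
∫: right-multiply L₀ by Dx.
L = (20 + 32·x)·Dx + (-17 - 64·x - 64·x^2)·Dx^2 + (3 + 14·x + 16·x^2)·Dx^3  (order 3).
h: a_k = 0, 8, 10, 10, 67/6, 241/30, 1129/180, …
ICs: h(0) = 0, h′(0) = 8, h′′(0) = 20.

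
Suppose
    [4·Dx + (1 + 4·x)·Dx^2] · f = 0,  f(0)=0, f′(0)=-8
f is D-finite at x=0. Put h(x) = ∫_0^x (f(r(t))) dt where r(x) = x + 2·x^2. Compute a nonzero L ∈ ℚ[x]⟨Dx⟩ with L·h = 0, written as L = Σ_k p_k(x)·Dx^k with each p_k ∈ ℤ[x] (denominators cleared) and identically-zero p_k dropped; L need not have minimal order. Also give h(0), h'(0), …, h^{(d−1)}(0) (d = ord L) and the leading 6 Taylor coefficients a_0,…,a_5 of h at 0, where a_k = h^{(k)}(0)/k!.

L = (16·x + 32·x^2)·Dx^2 + (1 + 8·x + 24·x^2 + 32·x^3)·Dx^3  (order 3).
h: a_k = 0, 0, -4, 0, 16/3, -64/5, …
ICs: h(0) = 0, h′(0) = 0, h′′(0) = -8.

f: a_k = 0, -8, 16, -128/3, 128, -2048/5, …
h₀=f(r): pull back L_f along r ⇒ L₀.
h=∫h₀ ⇒ L = L₀·Dx.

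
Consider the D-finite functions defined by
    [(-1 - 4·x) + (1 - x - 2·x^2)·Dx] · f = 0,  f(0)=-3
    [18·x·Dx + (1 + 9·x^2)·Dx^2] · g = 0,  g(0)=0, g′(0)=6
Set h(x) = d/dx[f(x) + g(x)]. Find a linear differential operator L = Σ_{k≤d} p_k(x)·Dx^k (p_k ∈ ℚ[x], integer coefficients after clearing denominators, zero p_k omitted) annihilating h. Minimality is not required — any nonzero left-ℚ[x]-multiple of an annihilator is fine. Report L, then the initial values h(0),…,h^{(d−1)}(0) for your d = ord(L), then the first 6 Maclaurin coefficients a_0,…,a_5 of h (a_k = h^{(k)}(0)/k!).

f: a_k = -3, -3, -9, -15, -33, -63, …
g: a_k = 0, 6, 0, -18, 0, 486/5, …
h₀=f+g: left-lcm gives L₀, ord ≤ 3.
Derive L from L₀ (diff closure).
L = (-18 + 72·x + 918·x^2 + 1872·x^3 + 4608·x^4 + 1296·x^6) + (8 + 30·x + 278·x^3 + 1788·x^4 + 3216·x^5 + 324·x^6 + 1296·x^7)·Dx + (-1 - 4·x - 24·x^2 - 4·x^3 - 103·x^4 + 300·x^5 + 312·x^6 + 108·x^7 + 216·x^8)·Dx^2  (order 2).
h: a_k = 3, -18, -99, -132, 171, -774, …
ICs: h(0) = 3, h′(0) = -18.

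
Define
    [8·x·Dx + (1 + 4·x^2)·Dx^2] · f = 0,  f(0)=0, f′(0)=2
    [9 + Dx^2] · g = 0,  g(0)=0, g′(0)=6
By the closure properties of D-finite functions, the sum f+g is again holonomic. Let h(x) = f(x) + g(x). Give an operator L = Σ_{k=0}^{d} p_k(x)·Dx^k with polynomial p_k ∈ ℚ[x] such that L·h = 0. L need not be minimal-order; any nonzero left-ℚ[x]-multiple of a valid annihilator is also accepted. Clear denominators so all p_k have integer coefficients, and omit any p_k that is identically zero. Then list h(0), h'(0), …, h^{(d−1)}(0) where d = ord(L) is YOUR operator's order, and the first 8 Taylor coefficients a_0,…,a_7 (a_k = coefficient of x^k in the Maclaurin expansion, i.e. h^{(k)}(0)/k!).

L = (-2808·x + 19008·x^3 + 10368·x^5)·Dx + (9 + 1548·x^2 + 7344·x^4 + 5184·x^6)·Dx^2 + (-312·x + 2112·x^3 + 1152·x^5)·Dx^3 + (1 + 172·x^2 + 816·x^4 + 576·x^6)·Dx^4  (order 4).
h: a_k = 0, 8, 0, -35/3, 0, 209/20, 0, -5363/280, …
ICs: h(0) = 0, h′(0) = 8, h′′(0) = 0, h′′′(0) = -70.

f: a_k = 0, 2, 0, -8/3, 0, 32/5, 0, -128/7, …
g: a_k = 0, 6, 0, -9, 0, 81/20, 0, -243/280, …
Weyl lclm of L_f,L_g ⇒ L₀ (ord ≤ 4).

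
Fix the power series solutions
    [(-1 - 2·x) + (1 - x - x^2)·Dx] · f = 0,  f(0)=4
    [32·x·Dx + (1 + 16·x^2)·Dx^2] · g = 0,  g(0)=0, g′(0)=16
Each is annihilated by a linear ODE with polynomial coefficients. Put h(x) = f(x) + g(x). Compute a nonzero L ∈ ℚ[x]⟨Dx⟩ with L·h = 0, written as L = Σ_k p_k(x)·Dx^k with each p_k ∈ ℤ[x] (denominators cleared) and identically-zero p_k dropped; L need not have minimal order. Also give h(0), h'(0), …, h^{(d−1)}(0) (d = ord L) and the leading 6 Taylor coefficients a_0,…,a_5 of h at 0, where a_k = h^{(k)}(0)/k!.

f: a_k = 4, 4, 8, 12, 20, 32, …
g: a_k = 0, 16, 0, -256/3, 0, 4096/5, …
L₀ := lclm(L_f,L_g); ord L₀ ≤ 1+2.
L = (-64 + 256·x + 3904·x^2 + 6912·x^3 + 9696·x^4 + 1536·x^6)·Dx + (25 + 24·x - 542·x^2 + 780·x^3 + 6800·x^4 + 6560·x^5 + 768·x^6 + 1536·x^7)·Dx^2 + (-2 - 17·x - 62·x^2 - 202·x^3 - 445·x^4 + 1136·x^5 + 576·x^6 + 256·x^7 + 256·x^8)·Dx^3  (order 3).
h: a_k = 4, 20, 8, -220/3, 20, 4256/5, …
ICs: h(0) = 4, h′(0) = 20, h′′(0) = 16.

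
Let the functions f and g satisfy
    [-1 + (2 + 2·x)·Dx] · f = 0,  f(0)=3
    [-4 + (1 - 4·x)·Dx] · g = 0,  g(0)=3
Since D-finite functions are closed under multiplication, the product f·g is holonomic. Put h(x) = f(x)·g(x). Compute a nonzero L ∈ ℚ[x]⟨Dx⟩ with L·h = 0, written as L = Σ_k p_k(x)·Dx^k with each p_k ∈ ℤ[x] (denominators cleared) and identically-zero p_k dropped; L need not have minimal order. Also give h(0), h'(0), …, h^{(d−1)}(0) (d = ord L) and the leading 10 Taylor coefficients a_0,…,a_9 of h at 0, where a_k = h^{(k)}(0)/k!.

f: a_k = 3, 3/2, -3/8, 3/16, -15/128, 21/256, -63/1024, 99/2048, -1287/32768, 2145/65536, …
g: a_k = 3, 12, 48, 192, 768, 3072, 12288, 49152, 196608, 786432, …
Product ⇒ symmetric product L₀, ord ≤ 1.
L = (9 + 4·x) + (-2 + 6·x + 8·x^2)·Dx  (order 1).
h: a_k = 9, 81/2, 1287/8, 10305/16, 329715/128, 2637783/256, 42204339/1024, 337635009/2048, 21608636715/32768, 172869100155/65536, …
ICs: h(0) = 9.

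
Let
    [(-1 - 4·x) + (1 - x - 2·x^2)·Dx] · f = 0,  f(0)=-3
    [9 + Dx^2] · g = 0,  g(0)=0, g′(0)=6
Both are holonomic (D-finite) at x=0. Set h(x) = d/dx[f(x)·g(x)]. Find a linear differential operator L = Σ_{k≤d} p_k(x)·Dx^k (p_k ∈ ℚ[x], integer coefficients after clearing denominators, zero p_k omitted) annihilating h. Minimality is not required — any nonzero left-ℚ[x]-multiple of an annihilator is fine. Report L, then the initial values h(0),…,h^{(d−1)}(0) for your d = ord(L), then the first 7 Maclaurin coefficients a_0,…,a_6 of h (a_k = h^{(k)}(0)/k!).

L = (-33 - 162·x - 243·x^2 + 324·x^3 + 324·x^4) + (-6 - 6·x + 108·x^2 + 144·x^3)·Dx + (5 - 14·x - 19·x^2 + 36·x^3 + 36·x^4)·Dx^2  (order 2).
h: a_k = -18, -36, -81, -252, -2583/4, -15309/10, -143037/40, …
ICs: h(0) = -18, h′(0) = -36.

f: a_k = -3, -3, -9, -15, -33, -63, -129, …
g: a_k = 0, 6, 0, -9, 0, 81/20, 0, …
Product ⇒ symmetric product L₀, ord ≤ 2.
Differentiate: ansatz ord ≤ ord L₀ ⇒ L.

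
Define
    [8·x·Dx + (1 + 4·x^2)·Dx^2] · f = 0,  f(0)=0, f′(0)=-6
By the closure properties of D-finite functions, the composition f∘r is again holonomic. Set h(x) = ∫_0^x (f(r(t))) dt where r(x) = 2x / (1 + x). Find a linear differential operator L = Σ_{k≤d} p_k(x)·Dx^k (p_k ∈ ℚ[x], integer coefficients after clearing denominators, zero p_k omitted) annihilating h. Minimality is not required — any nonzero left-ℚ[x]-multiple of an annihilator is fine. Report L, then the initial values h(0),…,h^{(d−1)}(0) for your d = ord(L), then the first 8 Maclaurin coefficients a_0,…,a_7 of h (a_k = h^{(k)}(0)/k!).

f: a_k = 0, -6, 0, 8, 0, -96/5, 0, 384/7, …
f∘r: x↦r, Dx↦Dx/r' in L_f ⇒ L₀.
∫: right-multiply L₀ by Dx.
L = (2 + 34·x)·Dx^2 + (1 + 2·x + 17·x^2)·Dx^3  (order 3).
h: a_k = 0, 0, -6, 4, 13, -36, -202/5, 2444/7, …
ICs: h(0) = 0, h′(0) = 0, h′′(0) = -12.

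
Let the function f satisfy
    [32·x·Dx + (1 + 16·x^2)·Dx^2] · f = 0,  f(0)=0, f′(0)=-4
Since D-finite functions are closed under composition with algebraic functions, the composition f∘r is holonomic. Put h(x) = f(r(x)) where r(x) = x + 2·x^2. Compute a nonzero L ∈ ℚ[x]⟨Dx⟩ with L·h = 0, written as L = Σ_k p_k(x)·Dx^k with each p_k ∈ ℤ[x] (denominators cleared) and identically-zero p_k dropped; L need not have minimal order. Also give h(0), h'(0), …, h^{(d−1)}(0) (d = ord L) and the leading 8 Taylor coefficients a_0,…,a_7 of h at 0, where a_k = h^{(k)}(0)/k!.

f: a_k = 0, -4, 0, 64/3, 0, -1024/5, 0, 16384/7, …
h₀=f(r): pull back L_f along r ⇒ L₀.
L = (-4 + 32·x + 256·x^2 + 768·x^3 + 768·x^4)·Dx + (1 + 4·x + 16·x^2 + 128·x^3 + 320·x^4 + 256·x^5)·Dx^2  (order 2).
h: a_k = 0, -4, -8, 64/3, 128, 256/5, -5632/3, -40960/7, …
ICs: h(0) = 0, h′(0) = -4.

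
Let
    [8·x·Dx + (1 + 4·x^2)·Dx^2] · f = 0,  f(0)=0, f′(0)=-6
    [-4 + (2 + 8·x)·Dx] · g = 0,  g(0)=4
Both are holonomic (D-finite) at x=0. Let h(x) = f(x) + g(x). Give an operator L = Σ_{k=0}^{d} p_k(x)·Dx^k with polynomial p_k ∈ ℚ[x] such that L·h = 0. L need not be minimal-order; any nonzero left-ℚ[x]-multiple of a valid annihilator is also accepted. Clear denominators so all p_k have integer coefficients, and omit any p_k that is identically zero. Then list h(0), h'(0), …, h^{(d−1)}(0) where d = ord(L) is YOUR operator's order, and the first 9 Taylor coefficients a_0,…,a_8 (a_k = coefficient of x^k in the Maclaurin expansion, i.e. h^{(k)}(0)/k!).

f: a_k = 0, -6, 0, 8, 0, -96/5, 0, 384/7, 0, …
g: a_k = 4, 8, -8, 16, -40, 112, -336, 1056, -3432, …
L₀ := lclm(L_f,L_g); ord L₀ ≤ 2+1.
L = (-8 - 80·x + 96·x^2 + 192·x^3)·Dx + (-10 - 32·x - 64·x^2 + 384·x^3 + 672·x^4)·Dx^2 + (-1 + 24·x^2 + 48·x^3 + 112·x^4 + 192·x^5)·Dx^3  (order 3).
h: a_k = 4, 2, -8, 24, -40, 464/5, -336, 7776/7, -3432, …
ICs: h(0) = 4, h′(0) = 2, h′′(0) = -16.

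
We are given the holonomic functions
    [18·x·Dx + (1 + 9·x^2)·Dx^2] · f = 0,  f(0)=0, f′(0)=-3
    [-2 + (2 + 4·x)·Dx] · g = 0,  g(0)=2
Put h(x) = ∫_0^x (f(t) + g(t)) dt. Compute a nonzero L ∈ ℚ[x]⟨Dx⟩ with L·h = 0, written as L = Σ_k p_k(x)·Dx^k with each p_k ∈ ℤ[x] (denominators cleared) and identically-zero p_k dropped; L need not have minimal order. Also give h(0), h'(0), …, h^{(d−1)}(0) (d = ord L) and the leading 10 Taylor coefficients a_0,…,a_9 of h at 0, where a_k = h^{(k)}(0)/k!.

f: a_k = 0, -3, 0, 9, 0, -243/5, 0, 2187/7, 0, -2187, …
g: a_k = 2, 2, -1, 1, -5/4, 7/4, -21/8, 33/8, -429/64, 715/64, …
h₀=f+g: left-lcm gives L₀, ord ≤ 3.
h=∫h₀ ⇒ L = L₀·Dx.
L = (-36 - 180·x + 972·x^2 + 972·x^3)·Dx^2 + (-42 - 144·x + 720·x^2 + 3888·x^3 + 3402·x^4)·Dx^3 + (-2 + 32·x + 108·x^2 + 396·x^3 + 1134·x^4 + 972·x^5)·Dx^4  (order 4).
h: a_k = 0, 2, -1/2, -1/3, 5/2, -1/4, -937/120, -3/8, 17727/448, -143/192, …
ICs: h(0) = 0, h′(0) = 2, h′′(0) = -1, h′′′(0) = -2.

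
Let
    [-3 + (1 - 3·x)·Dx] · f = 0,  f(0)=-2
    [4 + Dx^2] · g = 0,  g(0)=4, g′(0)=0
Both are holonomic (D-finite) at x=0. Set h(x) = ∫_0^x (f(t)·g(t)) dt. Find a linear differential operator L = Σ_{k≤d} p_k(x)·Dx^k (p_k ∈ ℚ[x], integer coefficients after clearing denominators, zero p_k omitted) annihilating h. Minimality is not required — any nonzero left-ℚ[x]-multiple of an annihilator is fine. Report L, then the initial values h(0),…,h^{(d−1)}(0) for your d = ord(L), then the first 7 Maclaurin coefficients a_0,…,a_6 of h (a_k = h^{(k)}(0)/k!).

f: a_k = -2, -6, -18, -54, -162, -486, -1458, …
g: a_k = 4, 0, -8, 0, 8/3, 0, -16/45, …
Sym-product of L_f,L_g gives L₀ (≤ ord 2).
h=∫₀ˣh₀: take L = L₀·Dx.
L = (-4 + 12·x)·Dx + 6·Dx^2 + (-1 + 3·x)·Dx^3  (order 3).
h: a_k = 0, -8, -12, -56/3, -42, -1528/15, -764/3, …
ICs: h(0) = 0, h′(0) = -8, h′′(0) = -24.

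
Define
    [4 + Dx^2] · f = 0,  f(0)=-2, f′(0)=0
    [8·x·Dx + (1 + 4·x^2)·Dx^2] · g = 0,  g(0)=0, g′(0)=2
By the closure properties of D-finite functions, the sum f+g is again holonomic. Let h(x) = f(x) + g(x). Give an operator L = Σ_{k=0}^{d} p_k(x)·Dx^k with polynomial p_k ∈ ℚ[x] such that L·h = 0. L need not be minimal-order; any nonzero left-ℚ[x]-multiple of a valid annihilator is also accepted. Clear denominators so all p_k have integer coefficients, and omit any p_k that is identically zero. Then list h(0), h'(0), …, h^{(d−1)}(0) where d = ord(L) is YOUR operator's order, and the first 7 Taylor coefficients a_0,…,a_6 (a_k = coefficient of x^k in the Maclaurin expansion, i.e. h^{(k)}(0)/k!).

L = (-352·x + 1792·x^3 + 512·x^5)·Dx + (-4 + 112·x^2 + 576·x^4 + 256·x^6)·Dx^2 + (-88·x + 448·x^3 + 128·x^5)·Dx^3 + (-1 + 28·x^2 + 144·x^4 + 64·x^6)·Dx^4  (order 4).
h: a_k = -2, 2, 4, -8/3, -4/3, 32/5, 8/45, …
ICs: h(0) = -2, h′(0) = 2, h′′(0) = 8, h′′′(0) = -16.

f: a_k = -2, 0, 4, 0, -4/3, 0, 8/45, …
g: a_k = 0, 2, 0, -8/3, 0, 32/5, 0, …
f+g: L₀ = lclm(L_f,L_g), ord ≤ 2+2.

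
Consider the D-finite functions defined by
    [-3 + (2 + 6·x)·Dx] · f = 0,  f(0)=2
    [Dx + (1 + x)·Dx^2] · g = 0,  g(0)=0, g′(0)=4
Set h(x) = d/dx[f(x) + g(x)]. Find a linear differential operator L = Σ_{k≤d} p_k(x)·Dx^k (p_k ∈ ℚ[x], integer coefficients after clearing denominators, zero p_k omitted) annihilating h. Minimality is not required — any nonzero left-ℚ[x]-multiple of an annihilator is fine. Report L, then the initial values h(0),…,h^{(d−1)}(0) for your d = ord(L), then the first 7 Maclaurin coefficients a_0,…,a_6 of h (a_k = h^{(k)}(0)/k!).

f: a_k = 2, 3, -9/4, 27/8, -405/64, 1701/128, -15309/512, …
g: a_k = 0, 4, -2, 4/3, -1, 4/5, -2/3, …
h₀=f+g: left-lcm gives L₀, ord ≤ 3.
h=h₀': d/dx-closure on L₀ ⇒ L.
L = (-15 + 9·x) + (-19 - 6·x + 45·x^2)·Dx + (-2 - 2·x + 18·x^2 + 18·x^3)·Dx^2  (order 2).
h: a_k = 7, -17/2, 113/8, -469/16, 9017/128, -46951/256, 509293/1024, …
ICs: h(0) = 7, h′(0) = -17/2.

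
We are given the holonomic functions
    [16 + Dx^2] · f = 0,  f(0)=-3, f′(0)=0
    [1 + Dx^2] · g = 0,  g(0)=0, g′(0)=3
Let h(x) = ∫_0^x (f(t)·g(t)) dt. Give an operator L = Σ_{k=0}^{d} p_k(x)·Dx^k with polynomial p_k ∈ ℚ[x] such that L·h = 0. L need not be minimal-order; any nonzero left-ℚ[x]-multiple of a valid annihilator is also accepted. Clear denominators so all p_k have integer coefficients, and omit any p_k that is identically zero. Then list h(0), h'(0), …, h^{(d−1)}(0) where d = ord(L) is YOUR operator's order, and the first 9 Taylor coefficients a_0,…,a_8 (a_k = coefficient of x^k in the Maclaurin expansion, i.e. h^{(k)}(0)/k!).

L = 225·Dx + 34·Dx^3 + Dx^5  (order 5).
h: a_k = 0, 0, -9/2, 0, 147/8, 0, -1441/80, 0, 37969/4480, …
ICs: h(0) = 0, h′(0) = 0, h′′(0) = -9, h′′′(0) = 0, h′′′′(0) = 441.

f: a_k = -3, 0, 24, 0, -32, 0, 256/15, 0, -512/105, …
g: a_k = 0, 3, 0, -1/2, 0, 1/40, 0, -1/1680, 0, …
h₀=f·g: eliminate ⇒ L₀, order ≤ 2·2.
h=∫h₀ ⇒ L = L₀·Dx.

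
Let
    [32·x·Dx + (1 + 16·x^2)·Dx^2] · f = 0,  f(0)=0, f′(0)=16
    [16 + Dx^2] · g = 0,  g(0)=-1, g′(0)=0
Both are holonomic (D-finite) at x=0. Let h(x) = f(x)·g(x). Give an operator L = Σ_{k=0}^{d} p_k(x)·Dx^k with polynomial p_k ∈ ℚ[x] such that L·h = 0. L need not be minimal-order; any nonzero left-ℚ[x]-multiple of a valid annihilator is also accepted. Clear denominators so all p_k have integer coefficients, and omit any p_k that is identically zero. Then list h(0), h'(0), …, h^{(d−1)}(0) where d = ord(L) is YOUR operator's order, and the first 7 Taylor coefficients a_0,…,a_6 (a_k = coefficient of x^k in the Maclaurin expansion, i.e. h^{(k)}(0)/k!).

f: a_k = 0, 16, 0, -256/3, 0, 4096/5, 0, …
g: a_k = -1, 0, 8, 0, -32/3, 0, 256/45, …
f·g: L₀ = L_f ⊗_s L_g, ord ≤ 2·2.
L = (1280 + 53248·x^2 + 360448·x^4 + 2097152·x^6 + 8388608·x^8) + (1536·x + 40960·x^3 + 393216·x^5 + 2097152·x^7)·Dx + (96 + 4096·x^2 + 36864·x^4 + 262144·x^6 + 1048576·x^8)·Dx^2 + (96·x + 2560·x^3 + 24576·x^5 + 131072·x^7)·Dx^3 + (1 + 48·x^2 + 896·x^4 + 8192·x^6 + 32768·x^8)·Dx^4  (order 4).
h: a_k = 0, -16, 0, 640/3, 0, -25088/15, 0, …
ICs: h(0) = 0, h′(0) = -16, h′′(0) = 0, h′′′(0) = 1280.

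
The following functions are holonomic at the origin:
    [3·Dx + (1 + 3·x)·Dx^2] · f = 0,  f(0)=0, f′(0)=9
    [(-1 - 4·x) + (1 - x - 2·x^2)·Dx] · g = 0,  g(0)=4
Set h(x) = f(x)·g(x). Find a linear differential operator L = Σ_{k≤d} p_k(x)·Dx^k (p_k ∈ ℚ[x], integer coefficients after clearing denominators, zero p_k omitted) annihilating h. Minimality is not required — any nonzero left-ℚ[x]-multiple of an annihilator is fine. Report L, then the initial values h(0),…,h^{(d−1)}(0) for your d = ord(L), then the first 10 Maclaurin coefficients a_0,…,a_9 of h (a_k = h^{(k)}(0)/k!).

f: a_k = 0, 9, -27/2, 27, -243/4, 729/5, -729/2, 6561/7, -19683/8, 6561, …
g: a_k = 4, 4, 12, 20, 44, 84, 172, 340, 684, 1364, …
Product ⇒ symmetric product L₀, ord ≤ 2.
L = (7 + 24·x) + (-1 + 17·x + 30·x^2)·Dx + (-1 - 2·x + 5·x^2 + 6·x^3)·Dx^2  (order 2).
h: a_k = 0, 36, -18, 162, -117, 3951/5, -4509/5, 154971/35, -101043/14, 1951749/70, …
ICs: h(0) = 0, h′(0) = 36.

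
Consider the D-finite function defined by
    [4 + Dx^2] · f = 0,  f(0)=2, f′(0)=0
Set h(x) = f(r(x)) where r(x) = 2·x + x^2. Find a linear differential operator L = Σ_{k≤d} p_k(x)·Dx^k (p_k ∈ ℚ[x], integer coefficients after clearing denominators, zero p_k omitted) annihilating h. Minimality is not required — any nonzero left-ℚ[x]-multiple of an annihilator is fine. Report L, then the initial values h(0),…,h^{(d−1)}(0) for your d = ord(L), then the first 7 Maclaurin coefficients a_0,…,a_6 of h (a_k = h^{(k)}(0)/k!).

L = (16 + 48·x + 48·x^2 + 16·x^3) - Dx + (1 + x)·Dx^2  (order 2).
h: a_k = 2, 0, -16, -16, 52/3, 128/3, 928/45, …
ICs: h(0) = 2, h′(0) = 0.

f: a_k = 2, 0, -4, 0, 4/3, 0, -8/45, …
h₀=f(r): pull back L_f along r ⇒ L₀.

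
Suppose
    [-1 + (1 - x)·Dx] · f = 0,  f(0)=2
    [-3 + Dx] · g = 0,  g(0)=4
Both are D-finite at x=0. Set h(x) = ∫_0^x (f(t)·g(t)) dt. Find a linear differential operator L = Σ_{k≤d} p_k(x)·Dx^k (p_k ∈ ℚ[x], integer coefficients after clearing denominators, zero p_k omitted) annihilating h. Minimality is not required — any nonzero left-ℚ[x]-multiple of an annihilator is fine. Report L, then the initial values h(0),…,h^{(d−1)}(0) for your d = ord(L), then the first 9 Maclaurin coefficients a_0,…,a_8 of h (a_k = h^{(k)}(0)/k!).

f: a_k = 2, 2, 2, 2, 2, 2, 2, 2, 2, …
g: a_k = 4, 12, 18, 18, 27/2, 81/10, 81/20, 243/140, 729/1120, …
h₀=f·g: eliminate ⇒ L₀, order ≤ 1·1.
Integrate: L := L₀·Dx.
L = (4 - 3·x)·Dx + (-1 + x)·Dx^2  (order 2).
h: a_k = 0, 8, 16, 68/3, 26, 131/5, 368/15, 1553/70, 5557/280, …
ICs: h(0) = 0, h′(0) = 8.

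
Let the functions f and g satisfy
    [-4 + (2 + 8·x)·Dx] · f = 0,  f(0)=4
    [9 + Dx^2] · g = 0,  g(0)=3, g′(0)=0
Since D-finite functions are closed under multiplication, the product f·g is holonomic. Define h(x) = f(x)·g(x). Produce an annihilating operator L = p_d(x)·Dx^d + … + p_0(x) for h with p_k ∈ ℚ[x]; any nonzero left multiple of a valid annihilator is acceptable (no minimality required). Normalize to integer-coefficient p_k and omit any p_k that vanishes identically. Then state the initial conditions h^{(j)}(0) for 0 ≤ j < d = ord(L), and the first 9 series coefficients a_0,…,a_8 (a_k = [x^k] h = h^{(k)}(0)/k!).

f: a_k = 4, 8, -8, 16, -40, 112, -336, 1056, -3432, …
g: a_k = 3, 0, -27/2, 0, 81/8, 0, -243/80, 0, 2187/4480, …
L₀ := L_f ⊗_s L_g (sym. prod.), ord ≤ 2.
L = (21 + 72·x + 144·x^2) + (-4 - 16·x)·Dx + (1 + 8·x + 16·x^2)·Dx^2  (order 2).
h: a_k = 12, 24, -78, -60, 57/2, 201, -11223/20, 17937/10, -6875397/1120, …
ICs: h(0) = 12, h′(0) = 24.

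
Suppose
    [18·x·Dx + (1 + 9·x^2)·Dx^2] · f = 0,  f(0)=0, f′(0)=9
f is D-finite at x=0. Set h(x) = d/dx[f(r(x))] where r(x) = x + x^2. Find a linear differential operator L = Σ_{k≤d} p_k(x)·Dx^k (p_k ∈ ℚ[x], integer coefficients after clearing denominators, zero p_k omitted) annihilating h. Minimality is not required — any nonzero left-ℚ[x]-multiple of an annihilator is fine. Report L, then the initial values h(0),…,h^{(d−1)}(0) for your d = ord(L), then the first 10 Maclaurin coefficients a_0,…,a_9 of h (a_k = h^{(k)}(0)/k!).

f: a_k = 0, 9, 0, -27, 0, 729/5, 0, -6561/7, 0, 6561, …
Change of var in L_f (x↦r) gives L₀.
h₀' ⇒ L via d/dx closure of L₀.
L = (-2 + 18·x + 72·x^2 + 108·x^3 + 54·x^4) + (1 + 2·x + 9·x^2 + 36·x^3 + 45·x^4 + 18·x^5)·Dx  (order 1).
h: a_k = 9, 18, -81, -324, 324, 4212, 3645, -40824, -111537, 263898, …
ICs: h(0) = 9.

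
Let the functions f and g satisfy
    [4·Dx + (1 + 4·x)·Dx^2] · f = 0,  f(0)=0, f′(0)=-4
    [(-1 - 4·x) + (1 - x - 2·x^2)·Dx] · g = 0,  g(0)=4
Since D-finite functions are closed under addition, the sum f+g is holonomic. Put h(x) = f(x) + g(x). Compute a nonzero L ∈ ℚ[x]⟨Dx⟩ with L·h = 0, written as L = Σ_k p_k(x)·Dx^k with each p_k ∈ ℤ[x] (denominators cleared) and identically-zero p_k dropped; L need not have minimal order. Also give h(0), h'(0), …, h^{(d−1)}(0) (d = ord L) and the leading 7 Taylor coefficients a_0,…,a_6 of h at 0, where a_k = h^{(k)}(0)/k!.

f: a_k = 0, -4, 8, -64/3, 64, -1024/5, 2048/3, …
g: a_k = 4, 4, 12, 20, 44, 84, 172, …
f+g: L₀ = lclm(L_f,L_g), ord ≤ 2+1.
L = (-156 - 624·x - 1440·x^2 - 768·x^3 - 768·x^4)·Dx + (1 - 160·x - 1064·x^2 - 1952·x^3 - 1600·x^4 - 1280·x^5)·Dx^2 + (5 + 39·x + 66·x^2 - 80·x^3 - 240·x^4 - 384·x^5 - 256·x^6)·Dx^3  (order 3).
h: a_k = 4, 0, 20, -4/3, 108, -604/5, 2564/3, …
ICs: h(0) = 4, h′(0) = 0, h′′(0) = 40.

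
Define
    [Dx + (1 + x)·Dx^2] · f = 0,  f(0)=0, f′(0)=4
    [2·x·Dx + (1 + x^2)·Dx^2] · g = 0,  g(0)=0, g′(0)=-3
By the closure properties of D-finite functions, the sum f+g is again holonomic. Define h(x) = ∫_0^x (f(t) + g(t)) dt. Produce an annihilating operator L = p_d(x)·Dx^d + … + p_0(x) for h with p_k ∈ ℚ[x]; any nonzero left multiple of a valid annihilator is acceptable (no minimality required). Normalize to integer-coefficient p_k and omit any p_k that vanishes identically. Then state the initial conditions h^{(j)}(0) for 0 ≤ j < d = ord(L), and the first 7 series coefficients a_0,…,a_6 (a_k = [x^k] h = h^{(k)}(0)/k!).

f: a_k = 0, 4, -2, 4/3, -1, 4/5, -2/3, …
g: a_k = 0, -3, 0, 1, 0, -3/5, 0, …
f+g: L₀ = lclm(L_f,L_g), ord ≤ 2+2.
h=∫h₀ ⇒ L = L₀·Dx.
L = (-2 - 6·x + 6·x^2 + 2·x^3)·Dx^2 + (-4 - 4·x + 12·x^3 + 4·x^4)·Dx^3 + (-1 + x + 2·x^2 + 2·x^3 + 3·x^4 + x^5)·Dx^4  (order 4).
h: a_k = 0, 0, 1/2, -2/3, 7/12, -1/5, 1/30, …
ICs: h(0) = 0, h′(0) = 0, h′′(0) = 1, h′′′(0) = -4.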